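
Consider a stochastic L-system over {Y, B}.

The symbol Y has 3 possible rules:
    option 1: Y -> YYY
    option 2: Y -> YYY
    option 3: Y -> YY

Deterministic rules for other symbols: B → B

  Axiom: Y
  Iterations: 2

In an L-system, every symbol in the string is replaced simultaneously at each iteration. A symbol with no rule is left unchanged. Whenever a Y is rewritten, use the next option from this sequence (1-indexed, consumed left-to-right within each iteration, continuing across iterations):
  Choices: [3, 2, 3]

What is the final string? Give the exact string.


Answer: YYYYY

Derivation:
Step 0: Y
Step 1: YY  (used choices [3])
Step 2: YYYYY  (used choices [2, 3])


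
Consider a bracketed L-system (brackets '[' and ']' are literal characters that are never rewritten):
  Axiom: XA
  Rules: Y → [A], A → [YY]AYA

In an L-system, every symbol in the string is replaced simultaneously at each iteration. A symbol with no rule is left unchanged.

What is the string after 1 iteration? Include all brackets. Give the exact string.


Answer: X[YY]AYA

Derivation:
Step 0: XA
Step 1: X[YY]AYA


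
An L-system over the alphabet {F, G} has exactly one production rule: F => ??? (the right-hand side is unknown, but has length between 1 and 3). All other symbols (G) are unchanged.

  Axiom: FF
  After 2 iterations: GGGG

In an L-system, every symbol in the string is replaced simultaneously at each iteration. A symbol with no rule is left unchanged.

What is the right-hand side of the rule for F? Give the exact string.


Answer: GG

Derivation:
Trying F => GG:
  Step 0: FF
  Step 1: GGGG
  Step 2: GGGG
Matches the given result.


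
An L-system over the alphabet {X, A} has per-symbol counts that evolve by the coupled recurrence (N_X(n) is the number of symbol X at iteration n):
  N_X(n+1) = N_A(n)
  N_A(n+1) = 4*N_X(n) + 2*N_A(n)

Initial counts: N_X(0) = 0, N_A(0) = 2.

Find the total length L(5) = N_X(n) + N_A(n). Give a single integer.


Answer: 672

Derivation:
Step 0: N_X=0, N_A=2, L=2
Step 1: N_X=2, N_A=4, L=6
Step 2: N_X=4, N_A=16, L=20
Step 3: N_X=16, N_A=48, L=64
Step 4: N_X=48, N_A=160, L=208
Step 5: N_X=160, N_A=512, L=672


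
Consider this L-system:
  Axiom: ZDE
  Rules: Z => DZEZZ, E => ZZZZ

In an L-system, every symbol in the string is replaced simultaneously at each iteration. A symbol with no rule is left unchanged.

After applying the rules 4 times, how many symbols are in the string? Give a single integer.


Step 0: length = 3
Step 1: length = 10
Step 2: length = 41
Step 3: length = 162
Step 4: length = 649

Answer: 649


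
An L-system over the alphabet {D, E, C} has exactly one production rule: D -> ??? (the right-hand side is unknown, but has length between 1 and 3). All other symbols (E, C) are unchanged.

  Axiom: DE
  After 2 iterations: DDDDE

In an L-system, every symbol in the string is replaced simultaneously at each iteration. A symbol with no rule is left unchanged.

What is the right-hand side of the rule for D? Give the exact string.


Answer: DD

Derivation:
Trying D -> DD:
  Step 0: DE
  Step 1: DDE
  Step 2: DDDDE
Matches the given result.


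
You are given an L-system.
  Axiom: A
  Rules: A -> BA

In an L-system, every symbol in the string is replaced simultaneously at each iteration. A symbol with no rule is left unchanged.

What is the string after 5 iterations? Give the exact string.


Step 0: A
Step 1: BA
Step 2: BBA
Step 3: BBBA
Step 4: BBBBA
Step 5: BBBBBA

Answer: BBBBBA


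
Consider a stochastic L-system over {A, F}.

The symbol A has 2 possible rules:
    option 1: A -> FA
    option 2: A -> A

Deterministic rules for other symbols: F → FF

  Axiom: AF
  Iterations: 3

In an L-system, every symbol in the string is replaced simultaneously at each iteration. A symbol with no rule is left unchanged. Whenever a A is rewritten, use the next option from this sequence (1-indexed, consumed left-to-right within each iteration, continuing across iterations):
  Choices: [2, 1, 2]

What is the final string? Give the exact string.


Answer: FFAFFFFFFFF

Derivation:
Step 0: AF
Step 1: AFF  (used choices [2])
Step 2: FAFFFF  (used choices [1])
Step 3: FFAFFFFFFFF  (used choices [2])


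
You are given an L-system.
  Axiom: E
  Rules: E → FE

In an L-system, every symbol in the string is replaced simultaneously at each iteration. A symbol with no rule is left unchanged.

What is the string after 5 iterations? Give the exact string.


Step 0: E
Step 1: FE
Step 2: FFE
Step 3: FFFE
Step 4: FFFFE
Step 5: FFFFFE

Answer: FFFFFE


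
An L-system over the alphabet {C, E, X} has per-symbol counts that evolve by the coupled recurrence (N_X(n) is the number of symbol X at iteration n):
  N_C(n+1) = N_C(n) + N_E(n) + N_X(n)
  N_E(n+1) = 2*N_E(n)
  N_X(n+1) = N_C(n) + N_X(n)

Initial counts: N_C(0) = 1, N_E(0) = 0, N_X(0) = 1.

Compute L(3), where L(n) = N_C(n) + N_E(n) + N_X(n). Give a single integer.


Step 0: N_C=1, N_E=0, N_X=1, L=2
Step 1: N_C=2, N_E=0, N_X=2, L=4
Step 2: N_C=4, N_E=0, N_X=4, L=8
Step 3: N_C=8, N_E=0, N_X=8, L=16

Answer: 16


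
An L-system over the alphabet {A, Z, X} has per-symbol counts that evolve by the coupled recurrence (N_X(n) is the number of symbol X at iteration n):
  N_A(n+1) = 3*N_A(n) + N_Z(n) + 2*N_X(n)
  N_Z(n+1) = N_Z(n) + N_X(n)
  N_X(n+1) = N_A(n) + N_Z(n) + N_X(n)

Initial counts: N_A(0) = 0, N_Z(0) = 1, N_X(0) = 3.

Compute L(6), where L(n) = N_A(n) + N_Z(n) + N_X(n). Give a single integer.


Answer: 12845

Derivation:
Step 0: N_A=0, N_Z=1, N_X=3, L=4
Step 1: N_A=7, N_Z=4, N_X=4, L=15
Step 2: N_A=33, N_Z=8, N_X=15, L=56
Step 3: N_A=137, N_Z=23, N_X=56, L=216
Step 4: N_A=546, N_Z=79, N_X=216, L=841
Step 5: N_A=2149, N_Z=295, N_X=841, L=3285
Step 6: N_A=8424, N_Z=1136, N_X=3285, L=12845


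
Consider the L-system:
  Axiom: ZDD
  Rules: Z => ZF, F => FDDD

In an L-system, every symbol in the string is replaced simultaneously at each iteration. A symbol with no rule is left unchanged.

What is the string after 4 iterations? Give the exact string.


Answer: ZFFDDDFDDDDDDFDDDDDDDDDDD

Derivation:
Step 0: ZDD
Step 1: ZFDD
Step 2: ZFFDDDDD
Step 3: ZFFDDDFDDDDDDDD
Step 4: ZFFDDDFDDDDDDFDDDDDDDDDDD


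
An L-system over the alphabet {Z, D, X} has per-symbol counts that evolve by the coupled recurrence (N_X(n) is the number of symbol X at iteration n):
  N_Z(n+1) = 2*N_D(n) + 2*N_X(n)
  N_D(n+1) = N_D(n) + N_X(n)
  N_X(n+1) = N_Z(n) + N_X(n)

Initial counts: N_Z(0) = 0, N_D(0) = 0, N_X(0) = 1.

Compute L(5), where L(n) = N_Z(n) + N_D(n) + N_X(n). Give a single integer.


Answer: 128

Derivation:
Step 0: N_Z=0, N_D=0, N_X=1, L=1
Step 1: N_Z=2, N_D=1, N_X=1, L=4
Step 2: N_Z=4, N_D=2, N_X=3, L=9
Step 3: N_Z=10, N_D=5, N_X=7, L=22
Step 4: N_Z=24, N_D=12, N_X=17, L=53
Step 5: N_Z=58, N_D=29, N_X=41, L=128


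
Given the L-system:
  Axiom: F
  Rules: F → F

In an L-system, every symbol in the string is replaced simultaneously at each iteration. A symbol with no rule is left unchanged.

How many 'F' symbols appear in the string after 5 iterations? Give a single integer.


Answer: 1

Derivation:
Step 0: F  (1 'F')
Step 1: F  (1 'F')
Step 2: F  (1 'F')
Step 3: F  (1 'F')
Step 4: F  (1 'F')
Step 5: F  (1 'F')


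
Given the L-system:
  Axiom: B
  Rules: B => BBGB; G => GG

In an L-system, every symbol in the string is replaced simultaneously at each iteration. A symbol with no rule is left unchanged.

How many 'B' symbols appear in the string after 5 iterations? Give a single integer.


Step 0: B  (1 'B')
Step 1: BBGB  (3 'B')
Step 2: BBGBBBGBGGBBGB  (9 'B')
Step 3: BBGBBBGBGGBBGBBBGBBBGBGGBBGBGGGGBBGBBBGBGGBBGB  (27 'B')
Step 4: BBGBBBGBGGBBGBBBGBBBGBGGBBGBGGGGBBGBBBGBGGBBGBBBGBBBGBGGBBGBBBGBBBGBGGBBGBGGGGBBGBBBGBGGBBGBGGGGGGGGBBGBBBGBGGBBGBBBGBBBGBGGBBGBGGGGBBGBBBGBGGBBGB  (81 'B')
Step 5: BBGBBBGBGGBBGBBBGBBBGBGGBBGBGGGGBBGBBBGBGGBBGBBBGBBBGBGGBBGBBBGBBBGBGGBBGBGGGGBBGBBBGBGGBBGBGGGGGGGGBBGBBBGBGGBBGBBBGBBBGBGGBBGBGGGGBBGBBBGBGGBBGBBBGBBBGBGGBBGBBBGBBBGBGGBBGBGGGGBBGBBBGBGGBBGBBBGBBBGBGGBBGBBBGBBBGBGGBBGBGGGGBBGBBBGBGGBBGBGGGGGGGGBBGBBBGBGGBBGBBBGBBBGBGGBBGBGGGGBBGBBBGBGGBBGBGGGGGGGGGGGGGGGGBBGBBBGBGGBBGBBBGBBBGBGGBBGBGGGGBBGBBBGBGGBBGBBBGBBBGBGGBBGBBBGBBBGBGGBBGBGGGGBBGBBBGBGGBBGBGGGGGGGGBBGBBBGBGGBBGBBBGBBBGBGGBBGBGGGGBBGBBBGBGGBBGB  (243 'B')

Answer: 243


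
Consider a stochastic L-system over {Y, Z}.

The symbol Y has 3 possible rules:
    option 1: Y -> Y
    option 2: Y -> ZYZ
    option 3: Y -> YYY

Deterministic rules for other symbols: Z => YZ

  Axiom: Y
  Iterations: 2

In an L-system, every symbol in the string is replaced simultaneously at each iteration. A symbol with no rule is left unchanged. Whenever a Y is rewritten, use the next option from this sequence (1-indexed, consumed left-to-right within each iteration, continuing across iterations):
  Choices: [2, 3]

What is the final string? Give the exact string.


Answer: YZYYYYZ

Derivation:
Step 0: Y
Step 1: ZYZ  (used choices [2])
Step 2: YZYYYYZ  (used choices [3])


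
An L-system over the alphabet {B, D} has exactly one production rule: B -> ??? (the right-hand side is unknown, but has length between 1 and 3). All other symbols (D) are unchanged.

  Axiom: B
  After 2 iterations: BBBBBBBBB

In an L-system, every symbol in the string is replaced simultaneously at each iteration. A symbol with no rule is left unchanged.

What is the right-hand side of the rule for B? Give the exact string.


Trying B -> BBB:
  Step 0: B
  Step 1: BBB
  Step 2: BBBBBBBBB
Matches the given result.

Answer: BBB


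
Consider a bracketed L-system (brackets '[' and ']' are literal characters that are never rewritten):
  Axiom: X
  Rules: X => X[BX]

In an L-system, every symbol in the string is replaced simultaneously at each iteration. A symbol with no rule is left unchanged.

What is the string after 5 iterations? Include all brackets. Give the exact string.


Step 0: X
Step 1: X[BX]
Step 2: X[BX][BX[BX]]
Step 3: X[BX][BX[BX]][BX[BX][BX[BX]]]
Step 4: X[BX][BX[BX]][BX[BX][BX[BX]]][BX[BX][BX[BX]][BX[BX][BX[BX]]]]
Step 5: X[BX][BX[BX]][BX[BX][BX[BX]]][BX[BX][BX[BX]][BX[BX][BX[BX]]]][BX[BX][BX[BX]][BX[BX][BX[BX]]][BX[BX][BX[BX]][BX[BX][BX[BX]]]]]

Answer: X[BX][BX[BX]][BX[BX][BX[BX]]][BX[BX][BX[BX]][BX[BX][BX[BX]]]][BX[BX][BX[BX]][BX[BX][BX[BX]]][BX[BX][BX[BX]][BX[BX][BX[BX]]]]]


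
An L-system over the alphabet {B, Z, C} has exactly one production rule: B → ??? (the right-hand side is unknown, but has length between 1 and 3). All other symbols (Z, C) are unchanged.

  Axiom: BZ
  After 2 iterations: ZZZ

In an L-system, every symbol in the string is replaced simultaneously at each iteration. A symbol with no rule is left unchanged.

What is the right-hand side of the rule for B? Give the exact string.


Answer: ZZ

Derivation:
Trying B → ZZ:
  Step 0: BZ
  Step 1: ZZZ
  Step 2: ZZZ
Matches the given result.


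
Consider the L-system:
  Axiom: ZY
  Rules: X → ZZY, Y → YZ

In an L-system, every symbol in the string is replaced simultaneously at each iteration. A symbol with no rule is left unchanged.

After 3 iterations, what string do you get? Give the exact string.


Answer: ZYZZZ

Derivation:
Step 0: ZY
Step 1: ZYZ
Step 2: ZYZZ
Step 3: ZYZZZ


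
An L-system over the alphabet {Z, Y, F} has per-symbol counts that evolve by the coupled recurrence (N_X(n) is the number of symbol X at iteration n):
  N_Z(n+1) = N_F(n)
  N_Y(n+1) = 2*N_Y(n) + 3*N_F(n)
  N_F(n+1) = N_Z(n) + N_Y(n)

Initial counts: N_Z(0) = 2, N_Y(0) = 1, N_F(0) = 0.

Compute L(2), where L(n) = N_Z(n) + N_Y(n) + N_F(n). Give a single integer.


Answer: 18

Derivation:
Step 0: N_Z=2, N_Y=1, N_F=0, L=3
Step 1: N_Z=0, N_Y=2, N_F=3, L=5
Step 2: N_Z=3, N_Y=13, N_F=2, L=18


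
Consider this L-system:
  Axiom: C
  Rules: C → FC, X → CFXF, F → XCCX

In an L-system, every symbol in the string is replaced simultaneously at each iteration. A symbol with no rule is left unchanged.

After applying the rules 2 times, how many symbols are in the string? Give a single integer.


Step 0: length = 1
Step 1: length = 2
Step 2: length = 6

Answer: 6


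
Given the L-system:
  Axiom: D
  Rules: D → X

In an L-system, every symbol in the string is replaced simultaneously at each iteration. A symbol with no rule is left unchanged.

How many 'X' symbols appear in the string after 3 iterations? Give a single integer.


Answer: 1

Derivation:
Step 0: D  (0 'X')
Step 1: X  (1 'X')
Step 2: X  (1 'X')
Step 3: X  (1 'X')


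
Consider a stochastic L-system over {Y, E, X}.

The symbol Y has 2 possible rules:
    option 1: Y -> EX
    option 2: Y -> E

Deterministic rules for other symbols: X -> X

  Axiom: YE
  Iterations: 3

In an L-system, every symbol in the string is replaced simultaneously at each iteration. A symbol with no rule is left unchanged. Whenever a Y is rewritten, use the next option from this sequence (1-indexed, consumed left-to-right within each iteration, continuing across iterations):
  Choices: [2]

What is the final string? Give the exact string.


Answer: EE

Derivation:
Step 0: YE
Step 1: EE  (used choices [2])
Step 2: EE  (used choices [])
Step 3: EE  (used choices [])


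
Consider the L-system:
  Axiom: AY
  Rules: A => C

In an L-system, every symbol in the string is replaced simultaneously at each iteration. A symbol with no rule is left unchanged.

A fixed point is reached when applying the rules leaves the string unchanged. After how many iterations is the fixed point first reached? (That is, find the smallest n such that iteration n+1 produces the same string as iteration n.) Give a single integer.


Answer: 1

Derivation:
Step 0: AY
Step 1: CY
Step 2: CY  (unchanged — fixed point at step 1)


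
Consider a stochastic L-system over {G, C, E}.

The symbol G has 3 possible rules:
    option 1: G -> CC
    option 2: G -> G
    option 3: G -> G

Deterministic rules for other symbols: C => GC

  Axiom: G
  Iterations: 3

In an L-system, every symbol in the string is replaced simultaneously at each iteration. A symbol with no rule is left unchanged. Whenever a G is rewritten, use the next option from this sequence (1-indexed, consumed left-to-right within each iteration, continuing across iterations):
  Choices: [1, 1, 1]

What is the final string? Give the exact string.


Answer: CCGCCCGC

Derivation:
Step 0: G
Step 1: CC  (used choices [1])
Step 2: GCGC  (used choices [])
Step 3: CCGCCCGC  (used choices [1, 1])


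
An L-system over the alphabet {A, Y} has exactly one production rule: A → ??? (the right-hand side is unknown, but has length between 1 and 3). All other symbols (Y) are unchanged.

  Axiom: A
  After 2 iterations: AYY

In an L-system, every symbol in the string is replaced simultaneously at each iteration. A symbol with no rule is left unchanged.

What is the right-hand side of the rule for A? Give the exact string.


Answer: AY

Derivation:
Trying A → AY:
  Step 0: A
  Step 1: AY
  Step 2: AYY
Matches the given result.


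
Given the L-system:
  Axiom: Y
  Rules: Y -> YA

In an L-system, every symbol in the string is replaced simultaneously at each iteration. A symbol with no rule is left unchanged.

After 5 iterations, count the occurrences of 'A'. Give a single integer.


Answer: 5

Derivation:
Step 0: Y  (0 'A')
Step 1: YA  (1 'A')
Step 2: YAA  (2 'A')
Step 3: YAAA  (3 'A')
Step 4: YAAAA  (4 'A')
Step 5: YAAAAA  (5 'A')


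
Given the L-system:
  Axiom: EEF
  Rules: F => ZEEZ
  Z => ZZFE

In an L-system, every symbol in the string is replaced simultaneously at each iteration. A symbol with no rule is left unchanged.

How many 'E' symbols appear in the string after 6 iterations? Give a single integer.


Answer: 242

Derivation:
Step 0: EEF  (2 'E')
Step 1: EEZEEZ  (4 'E')
Step 2: EEZZFEEEZZFE  (6 'E')
Step 3: EEZZFEZZFEZEEZEEEZZFEZZFEZEEZE  (14 'E')
Step 4: EEZZFEZZFEZEEZEZZFEZZFEZEEZEZZFEEEZZFEEEEZZFEZZFEZEEZEZZFEZZFEZEEZEZZFEEEZZFEE  (34 'E')
Step 5: EEZZFEZZFEZEEZEZZFEZZFEZEEZEZZFEEEZZFEEZZFEZZFEZEEZEZZFEZZFEZEEZEZZFEEEZZFEEZZFEZZFEZEEZEEEZZFEZZFEZEEZEEEEZZFEZZFEZEEZEZZFEZZFEZEEZEZZFEEEZZFEEZZFEZZFEZEEZEZZFEZZFEZEEZEZZFEEEZZFEEZZFEZZFEZEEZEEEZZFEZZFEZEEZEE  (90 'E')
Step 6: EEZZFEZZFEZEEZEZZFEZZFEZEEZEZZFEEEZZFEEZZFEZZFEZEEZEZZFEZZFEZEEZEZZFEEEZZFEEZZFEZZFEZEEZEEEZZFEZZFEZEEZEEZZFEZZFEZEEZEZZFEZZFEZEEZEZZFEEEZZFEEZZFEZZFEZEEZEZZFEZZFEZEEZEZZFEEEZZFEEZZFEZZFEZEEZEEEZZFEZZFEZEEZEEZZFEZZFEZEEZEZZFEZZFEZEEZEZZFEEEZZFEEEEZZFEZZFEZEEZEZZFEZZFEZEEZEZZFEEEZZFEEEEEZZFEZZFEZEEZEZZFEZZFEZEEZEZZFEEEZZFEEZZFEZZFEZEEZEZZFEZZFEZEEZEZZFEEEZZFEEZZFEZZFEZEEZEEEZZFEZZFEZEEZEEZZFEZZFEZEEZEZZFEZZFEZEEZEZZFEEEZZFEEZZFEZZFEZEEZEZZFEZZFEZEEZEZZFEEEZZFEEZZFEZZFEZEEZEEEZZFEZZFEZEEZEEZZFEZZFEZEEZEZZFEZZFEZEEZEZZFEEEZZFEEEEZZFEZZFEZEEZEZZFEZZFEZEEZEZZFEEEZZFEEE  (242 'E')


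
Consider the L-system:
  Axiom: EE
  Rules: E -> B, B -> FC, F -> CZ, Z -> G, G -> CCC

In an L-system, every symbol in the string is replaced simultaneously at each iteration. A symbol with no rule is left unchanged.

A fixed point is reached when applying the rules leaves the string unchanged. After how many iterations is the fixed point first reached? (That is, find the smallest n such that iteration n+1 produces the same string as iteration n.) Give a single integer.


Answer: 5

Derivation:
Step 0: EE
Step 1: BB
Step 2: FCFC
Step 3: CZCCZC
Step 4: CGCCGC
Step 5: CCCCCCCCCC
Step 6: CCCCCCCCCC  (unchanged — fixed point at step 5)


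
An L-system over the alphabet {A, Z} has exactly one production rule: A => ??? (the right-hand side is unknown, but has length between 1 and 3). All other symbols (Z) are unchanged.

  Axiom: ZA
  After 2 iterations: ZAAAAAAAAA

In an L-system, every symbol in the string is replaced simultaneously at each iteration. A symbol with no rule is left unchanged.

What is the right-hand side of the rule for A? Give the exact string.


Trying A => AAA:
  Step 0: ZA
  Step 1: ZAAA
  Step 2: ZAAAAAAAAA
Matches the given result.

Answer: AAA


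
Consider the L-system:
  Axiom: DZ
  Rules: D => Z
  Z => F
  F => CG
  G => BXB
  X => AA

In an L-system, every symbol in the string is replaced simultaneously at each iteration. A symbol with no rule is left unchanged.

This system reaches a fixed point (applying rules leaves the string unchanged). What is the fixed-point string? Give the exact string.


Step 0: DZ
Step 1: ZF
Step 2: FCG
Step 3: CGCBXB
Step 4: CBXBCBAAB
Step 5: CBAABCBAAB
Step 6: CBAABCBAAB  (unchanged — fixed point at step 5)

Answer: CBAABCBAAB


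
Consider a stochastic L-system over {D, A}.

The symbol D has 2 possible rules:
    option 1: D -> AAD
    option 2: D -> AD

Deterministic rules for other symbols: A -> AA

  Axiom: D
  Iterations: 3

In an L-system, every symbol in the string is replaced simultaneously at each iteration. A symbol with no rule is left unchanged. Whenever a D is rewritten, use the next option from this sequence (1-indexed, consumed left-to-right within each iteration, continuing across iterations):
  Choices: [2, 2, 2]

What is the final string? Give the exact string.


Step 0: D
Step 1: AD  (used choices [2])
Step 2: AAAD  (used choices [2])
Step 3: AAAAAAAD  (used choices [2])

Answer: AAAAAAAD


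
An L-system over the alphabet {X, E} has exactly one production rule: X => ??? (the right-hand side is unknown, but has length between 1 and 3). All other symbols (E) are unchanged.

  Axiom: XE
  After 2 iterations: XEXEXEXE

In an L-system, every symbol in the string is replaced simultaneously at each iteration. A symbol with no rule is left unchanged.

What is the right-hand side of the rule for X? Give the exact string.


Answer: XEX

Derivation:
Trying X => XEX:
  Step 0: XE
  Step 1: XEXE
  Step 2: XEXEXEXE
Matches the given result.


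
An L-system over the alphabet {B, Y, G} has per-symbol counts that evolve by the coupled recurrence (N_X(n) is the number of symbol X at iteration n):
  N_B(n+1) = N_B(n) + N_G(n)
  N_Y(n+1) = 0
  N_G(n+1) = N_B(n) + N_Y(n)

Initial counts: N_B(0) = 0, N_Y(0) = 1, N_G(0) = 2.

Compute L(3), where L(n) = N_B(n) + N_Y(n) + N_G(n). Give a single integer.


Answer: 8

Derivation:
Step 0: N_B=0, N_Y=1, N_G=2, L=3
Step 1: N_B=2, N_Y=0, N_G=1, L=3
Step 2: N_B=3, N_Y=0, N_G=2, L=5
Step 3: N_B=5, N_Y=0, N_G=3, L=8


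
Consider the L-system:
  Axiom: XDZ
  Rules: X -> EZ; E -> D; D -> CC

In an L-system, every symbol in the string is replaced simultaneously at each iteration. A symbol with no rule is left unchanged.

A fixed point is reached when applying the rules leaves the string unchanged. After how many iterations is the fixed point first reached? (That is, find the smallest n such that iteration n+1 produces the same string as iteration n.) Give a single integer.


Answer: 3

Derivation:
Step 0: XDZ
Step 1: EZCCZ
Step 2: DZCCZ
Step 3: CCZCCZ
Step 4: CCZCCZ  (unchanged — fixed point at step 3)


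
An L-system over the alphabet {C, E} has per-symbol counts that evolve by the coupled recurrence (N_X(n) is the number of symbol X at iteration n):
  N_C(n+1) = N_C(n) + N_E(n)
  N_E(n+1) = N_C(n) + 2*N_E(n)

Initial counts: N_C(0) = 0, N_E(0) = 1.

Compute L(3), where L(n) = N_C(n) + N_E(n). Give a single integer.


Answer: 21

Derivation:
Step 0: N_C=0, N_E=1, L=1
Step 1: N_C=1, N_E=2, L=3
Step 2: N_C=3, N_E=5, L=8
Step 3: N_C=8, N_E=13, L=21


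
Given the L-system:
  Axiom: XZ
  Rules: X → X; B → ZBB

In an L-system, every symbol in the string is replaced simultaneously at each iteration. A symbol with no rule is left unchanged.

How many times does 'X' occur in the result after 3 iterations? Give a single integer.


Answer: 1

Derivation:
Step 0: XZ  (1 'X')
Step 1: XZ  (1 'X')
Step 2: XZ  (1 'X')
Step 3: XZ  (1 'X')


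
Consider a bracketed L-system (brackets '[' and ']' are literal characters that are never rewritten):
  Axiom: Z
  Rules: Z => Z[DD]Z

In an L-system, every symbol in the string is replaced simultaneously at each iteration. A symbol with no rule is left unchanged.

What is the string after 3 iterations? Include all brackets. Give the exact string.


Step 0: Z
Step 1: Z[DD]Z
Step 2: Z[DD]Z[DD]Z[DD]Z
Step 3: Z[DD]Z[DD]Z[DD]Z[DD]Z[DD]Z[DD]Z[DD]Z

Answer: Z[DD]Z[DD]Z[DD]Z[DD]Z[DD]Z[DD]Z[DD]Z


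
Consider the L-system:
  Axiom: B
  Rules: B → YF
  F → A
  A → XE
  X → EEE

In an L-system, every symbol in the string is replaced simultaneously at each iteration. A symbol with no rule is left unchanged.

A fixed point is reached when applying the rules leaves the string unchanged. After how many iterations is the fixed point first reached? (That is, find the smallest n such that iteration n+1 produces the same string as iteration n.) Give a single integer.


Step 0: B
Step 1: YF
Step 2: YA
Step 3: YXE
Step 4: YEEEE
Step 5: YEEEE  (unchanged — fixed point at step 4)

Answer: 4


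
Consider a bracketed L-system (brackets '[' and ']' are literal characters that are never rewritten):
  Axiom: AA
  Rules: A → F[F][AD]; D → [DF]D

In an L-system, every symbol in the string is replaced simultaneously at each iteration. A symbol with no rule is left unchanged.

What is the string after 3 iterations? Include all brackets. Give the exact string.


Step 0: AA
Step 1: F[F][AD]F[F][AD]
Step 2: F[F][F[F][AD][DF]D]F[F][F[F][AD][DF]D]
Step 3: F[F][F[F][F[F][AD][DF]D][[DF]DF][DF]D]F[F][F[F][F[F][AD][DF]D][[DF]DF][DF]D]

Answer: F[F][F[F][F[F][AD][DF]D][[DF]DF][DF]D]F[F][F[F][F[F][AD][DF]D][[DF]DF][DF]D]


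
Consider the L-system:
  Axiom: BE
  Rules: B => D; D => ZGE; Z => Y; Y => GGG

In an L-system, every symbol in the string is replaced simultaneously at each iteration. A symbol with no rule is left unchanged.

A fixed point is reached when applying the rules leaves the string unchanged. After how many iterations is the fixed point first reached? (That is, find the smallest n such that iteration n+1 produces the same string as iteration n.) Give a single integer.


Answer: 4

Derivation:
Step 0: BE
Step 1: DE
Step 2: ZGEE
Step 3: YGEE
Step 4: GGGGEE
Step 5: GGGGEE  (unchanged — fixed point at step 4)


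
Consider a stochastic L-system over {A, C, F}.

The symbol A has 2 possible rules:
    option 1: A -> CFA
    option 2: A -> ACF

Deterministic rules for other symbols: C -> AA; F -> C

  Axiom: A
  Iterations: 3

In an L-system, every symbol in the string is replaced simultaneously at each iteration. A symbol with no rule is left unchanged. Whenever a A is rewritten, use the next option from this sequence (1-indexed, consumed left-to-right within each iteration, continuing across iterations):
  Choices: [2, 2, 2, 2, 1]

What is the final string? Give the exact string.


Answer: ACFAACACFCFAAA

Derivation:
Step 0: A
Step 1: ACF  (used choices [2])
Step 2: ACFAAC  (used choices [2])
Step 3: ACFAACACFCFAAA  (used choices [2, 2, 1])


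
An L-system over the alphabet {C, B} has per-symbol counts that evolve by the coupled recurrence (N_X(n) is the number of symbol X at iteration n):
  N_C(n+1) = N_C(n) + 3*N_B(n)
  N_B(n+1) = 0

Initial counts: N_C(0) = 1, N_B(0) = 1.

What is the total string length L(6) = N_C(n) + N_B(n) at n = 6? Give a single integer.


Answer: 4

Derivation:
Step 0: N_C=1, N_B=1, L=2
Step 1: N_C=4, N_B=0, L=4
Step 2: N_C=4, N_B=0, L=4
Step 3: N_C=4, N_B=0, L=4
Step 4: N_C=4, N_B=0, L=4
Step 5: N_C=4, N_B=0, L=4
Step 6: N_C=4, N_B=0, L=4


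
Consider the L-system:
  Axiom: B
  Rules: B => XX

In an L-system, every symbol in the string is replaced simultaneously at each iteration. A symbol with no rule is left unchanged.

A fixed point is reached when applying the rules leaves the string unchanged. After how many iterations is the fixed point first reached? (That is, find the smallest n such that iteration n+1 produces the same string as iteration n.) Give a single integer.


Step 0: B
Step 1: XX
Step 2: XX  (unchanged — fixed point at step 1)

Answer: 1


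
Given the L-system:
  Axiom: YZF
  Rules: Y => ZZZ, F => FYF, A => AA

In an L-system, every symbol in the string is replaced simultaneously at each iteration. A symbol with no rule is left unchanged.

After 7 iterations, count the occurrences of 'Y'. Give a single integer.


Step 0: YZF  (1 'Y')
Step 1: ZZZZFYF  (1 'Y')
Step 2: ZZZZFYFZZZFYF  (2 'Y')
Step 3: ZZZZFYFZZZFYFZZZFYFZZZFYF  (4 'Y')
Step 4: ZZZZFYFZZZFYFZZZFYFZZZFYFZZZFYFZZZFYFZZZFYFZZZFYF  (8 'Y')
Step 5: ZZZZFYFZZZFYFZZZFYFZZZFYFZZZFYFZZZFYFZZZFYFZZZFYFZZZFYFZZZFYFZZZFYFZZZFYFZZZFYFZZZFYFZZZFYFZZZFYF  (16 'Y')
Step 6: ZZZZFYFZZZFYFZZZFYFZZZFYFZZZFYFZZZFYFZZZFYFZZZFYFZZZFYFZZZFYFZZZFYFZZZFYFZZZFYFZZZFYFZZZFYFZZZFYFZZZFYFZZZFYFZZZFYFZZZFYFZZZFYFZZZFYFZZZFYFZZZFYFZZZFYFZZZFYFZZZFYFZZZFYFZZZFYFZZZFYFZZZFYFZZZFYF  (32 'Y')
Step 7: ZZZZFYFZZZFYFZZZFYFZZZFYFZZZFYFZZZFYFZZZFYFZZZFYFZZZFYFZZZFYFZZZFYFZZZFYFZZZFYFZZZFYFZZZFYFZZZFYFZZZFYFZZZFYFZZZFYFZZZFYFZZZFYFZZZFYFZZZFYFZZZFYFZZZFYFZZZFYFZZZFYFZZZFYFZZZFYFZZZFYFZZZFYFZZZFYFZZZFYFZZZFYFZZZFYFZZZFYFZZZFYFZZZFYFZZZFYFZZZFYFZZZFYFZZZFYFZZZFYFZZZFYFZZZFYFZZZFYFZZZFYFZZZFYFZZZFYFZZZFYFZZZFYFZZZFYFZZZFYFZZZFYFZZZFYFZZZFYFZZZFYFZZZFYFZZZFYFZZZFYFZZZFYFZZZFYFZZZFYFZZZFYF  (64 'Y')

Answer: 64


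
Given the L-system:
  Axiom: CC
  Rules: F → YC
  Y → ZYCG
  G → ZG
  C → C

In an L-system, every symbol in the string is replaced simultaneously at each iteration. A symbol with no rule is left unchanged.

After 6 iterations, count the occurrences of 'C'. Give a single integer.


Step 0: CC  (2 'C')
Step 1: CC  (2 'C')
Step 2: CC  (2 'C')
Step 3: CC  (2 'C')
Step 4: CC  (2 'C')
Step 5: CC  (2 'C')
Step 6: CC  (2 'C')

Answer: 2


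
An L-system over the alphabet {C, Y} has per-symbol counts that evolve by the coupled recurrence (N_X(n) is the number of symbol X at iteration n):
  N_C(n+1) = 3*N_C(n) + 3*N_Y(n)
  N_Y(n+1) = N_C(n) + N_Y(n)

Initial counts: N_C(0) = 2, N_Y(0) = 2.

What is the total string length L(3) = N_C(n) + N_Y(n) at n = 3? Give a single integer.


Answer: 256

Derivation:
Step 0: N_C=2, N_Y=2, L=4
Step 1: N_C=12, N_Y=4, L=16
Step 2: N_C=48, N_Y=16, L=64
Step 3: N_C=192, N_Y=64, L=256


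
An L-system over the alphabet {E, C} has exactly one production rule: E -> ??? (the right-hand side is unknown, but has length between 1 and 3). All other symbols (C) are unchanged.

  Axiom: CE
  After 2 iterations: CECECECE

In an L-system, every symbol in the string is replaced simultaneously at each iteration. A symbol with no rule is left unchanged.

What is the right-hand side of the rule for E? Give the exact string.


Trying E -> ECE:
  Step 0: CE
  Step 1: CECE
  Step 2: CECECECE
Matches the given result.

Answer: ECE


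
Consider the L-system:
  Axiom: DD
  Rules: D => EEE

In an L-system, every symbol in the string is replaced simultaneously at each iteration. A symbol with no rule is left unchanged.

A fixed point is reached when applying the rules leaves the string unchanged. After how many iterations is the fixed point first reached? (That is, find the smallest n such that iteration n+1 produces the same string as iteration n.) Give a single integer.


Answer: 1

Derivation:
Step 0: DD
Step 1: EEEEEE
Step 2: EEEEEE  (unchanged — fixed point at step 1)


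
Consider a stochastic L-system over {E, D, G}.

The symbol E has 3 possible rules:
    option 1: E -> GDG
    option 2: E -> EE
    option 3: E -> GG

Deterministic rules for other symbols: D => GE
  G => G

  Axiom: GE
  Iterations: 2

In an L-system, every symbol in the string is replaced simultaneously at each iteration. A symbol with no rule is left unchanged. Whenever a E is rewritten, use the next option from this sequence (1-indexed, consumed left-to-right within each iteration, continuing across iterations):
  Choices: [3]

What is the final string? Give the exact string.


Step 0: GE
Step 1: GGG  (used choices [3])
Step 2: GGG  (used choices [])

Answer: GGG


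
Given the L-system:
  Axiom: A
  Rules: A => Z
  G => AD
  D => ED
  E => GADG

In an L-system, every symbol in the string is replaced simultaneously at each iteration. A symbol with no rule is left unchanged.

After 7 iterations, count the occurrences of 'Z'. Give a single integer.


Answer: 1

Derivation:
Step 0: A  (0 'Z')
Step 1: Z  (1 'Z')
Step 2: Z  (1 'Z')
Step 3: Z  (1 'Z')
Step 4: Z  (1 'Z')
Step 5: Z  (1 'Z')
Step 6: Z  (1 'Z')
Step 7: Z  (1 'Z')


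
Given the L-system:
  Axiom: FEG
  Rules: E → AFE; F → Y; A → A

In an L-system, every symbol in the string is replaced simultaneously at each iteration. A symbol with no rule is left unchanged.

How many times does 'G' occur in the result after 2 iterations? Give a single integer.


Answer: 1

Derivation:
Step 0: FEG  (1 'G')
Step 1: YAFEG  (1 'G')
Step 2: YAYAFEG  (1 'G')


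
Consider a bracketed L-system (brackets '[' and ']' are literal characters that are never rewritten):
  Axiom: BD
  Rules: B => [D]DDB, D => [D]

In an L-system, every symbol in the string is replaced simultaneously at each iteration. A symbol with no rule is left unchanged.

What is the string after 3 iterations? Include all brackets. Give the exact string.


Step 0: BD
Step 1: [D]DDB[D]
Step 2: [[D]][D][D][D]DDB[[D]]
Step 3: [[[D]]][[D]][[D]][[D]][D][D][D]DDB[[[D]]]

Answer: [[[D]]][[D]][[D]][[D]][D][D][D]DDB[[[D]]]


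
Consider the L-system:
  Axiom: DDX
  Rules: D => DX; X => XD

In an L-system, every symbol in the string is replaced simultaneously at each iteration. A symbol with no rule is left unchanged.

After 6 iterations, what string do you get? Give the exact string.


Answer: DXXDXDDXXDDXDXXDXDDXDXXDDXXDXDDXXDDXDXXDDXXDXDDXDXXDXDDXXDDXDXXDDXXDXDDXXDDXDXXDXDDXDXXDDXXDXDDXXDDXDXXDDXXDXDDXDXXDXDDXXDDXDXXDXDDXDXXDDXXDXDDXDXXDXDDXXDDXDXXDDXXDXDDXXDDXDXXDXDDXDXXDDXXDXDDX

Derivation:
Step 0: DDX
Step 1: DXDXXD
Step 2: DXXDDXXDXDDX
Step 3: DXXDXDDXDXXDXDDXXDDXDXXD
Step 4: DXXDXDDXXDDXDXXDDXXDXDDXXDDXDXXDXDDXDXXDDXXDXDDX
Step 5: DXXDXDDXXDDXDXXDXDDXDXXDDXXDXDDXDXXDXDDXXDDXDXXDXDDXDXXDDXXDXDDXXDDXDXXDDXXDXDDXDXXDXDDXXDDXDXXD
Step 6: DXXDXDDXXDDXDXXDXDDXDXXDDXXDXDDXXDDXDXXDDXXDXDDXDXXDXDDXXDDXDXXDDXXDXDDXXDDXDXXDXDDXDXXDDXXDXDDXXDDXDXXDDXXDXDDXDXXDXDDXXDDXDXXDXDDXDXXDDXXDXDDXDXXDXDDXXDDXDXXDDXXDXDDXXDDXDXXDXDDXDXXDDXXDXDDX


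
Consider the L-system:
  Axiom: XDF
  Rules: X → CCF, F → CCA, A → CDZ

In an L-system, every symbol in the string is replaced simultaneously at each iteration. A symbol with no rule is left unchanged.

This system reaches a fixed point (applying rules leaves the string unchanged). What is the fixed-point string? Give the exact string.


Step 0: XDF
Step 1: CCFDCCA
Step 2: CCCCADCCCDZ
Step 3: CCCCCDZDCCCDZ
Step 4: CCCCCDZDCCCDZ  (unchanged — fixed point at step 3)

Answer: CCCCCDZDCCCDZ


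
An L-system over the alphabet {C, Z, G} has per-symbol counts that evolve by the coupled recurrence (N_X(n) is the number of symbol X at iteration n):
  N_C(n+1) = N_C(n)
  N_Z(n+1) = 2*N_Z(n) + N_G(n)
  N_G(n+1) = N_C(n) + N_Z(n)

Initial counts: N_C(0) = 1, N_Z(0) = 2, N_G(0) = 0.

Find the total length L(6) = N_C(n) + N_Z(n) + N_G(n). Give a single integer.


Answer: 549

Derivation:
Step 0: N_C=1, N_Z=2, N_G=0, L=3
Step 1: N_C=1, N_Z=4, N_G=3, L=8
Step 2: N_C=1, N_Z=11, N_G=5, L=17
Step 3: N_C=1, N_Z=27, N_G=12, L=40
Step 4: N_C=1, N_Z=66, N_G=28, L=95
Step 5: N_C=1, N_Z=160, N_G=67, L=228
Step 6: N_C=1, N_Z=387, N_G=161, L=549


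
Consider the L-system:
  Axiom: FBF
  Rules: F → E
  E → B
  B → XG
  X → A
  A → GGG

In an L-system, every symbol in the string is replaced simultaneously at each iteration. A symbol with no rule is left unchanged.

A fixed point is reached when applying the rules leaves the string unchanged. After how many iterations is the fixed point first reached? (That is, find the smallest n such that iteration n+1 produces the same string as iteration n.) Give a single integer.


Answer: 5

Derivation:
Step 0: FBF
Step 1: EXGE
Step 2: BAGB
Step 3: XGGGGGXG
Step 4: AGGGGGAG
Step 5: GGGGGGGGGGGG
Step 6: GGGGGGGGGGGG  (unchanged — fixed point at step 5)


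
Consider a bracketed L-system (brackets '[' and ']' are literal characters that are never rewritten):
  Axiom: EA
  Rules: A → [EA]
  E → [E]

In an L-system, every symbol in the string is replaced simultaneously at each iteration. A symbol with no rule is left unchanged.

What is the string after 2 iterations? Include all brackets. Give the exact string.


Answer: [[E]][[E][EA]]

Derivation:
Step 0: EA
Step 1: [E][EA]
Step 2: [[E]][[E][EA]]


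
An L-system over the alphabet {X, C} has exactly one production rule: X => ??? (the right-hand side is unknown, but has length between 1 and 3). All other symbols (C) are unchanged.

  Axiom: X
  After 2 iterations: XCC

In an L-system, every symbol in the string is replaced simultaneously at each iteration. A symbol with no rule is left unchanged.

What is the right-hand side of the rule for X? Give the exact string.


Trying X => XC:
  Step 0: X
  Step 1: XC
  Step 2: XCC
Matches the given result.

Answer: XC


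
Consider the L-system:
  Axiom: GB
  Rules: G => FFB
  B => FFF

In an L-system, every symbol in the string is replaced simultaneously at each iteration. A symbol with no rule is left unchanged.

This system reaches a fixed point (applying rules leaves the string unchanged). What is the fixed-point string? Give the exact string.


Step 0: GB
Step 1: FFBFFF
Step 2: FFFFFFFF
Step 3: FFFFFFFF  (unchanged — fixed point at step 2)

Answer: FFFFFFFF


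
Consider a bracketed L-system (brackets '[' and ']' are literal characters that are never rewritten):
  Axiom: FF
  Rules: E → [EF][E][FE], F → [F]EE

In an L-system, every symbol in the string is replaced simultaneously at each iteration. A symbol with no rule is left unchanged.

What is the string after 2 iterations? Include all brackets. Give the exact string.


Step 0: FF
Step 1: [F]EE[F]EE
Step 2: [[F]EE][EF][E][FE][EF][E][FE][[F]EE][EF][E][FE][EF][E][FE]

Answer: [[F]EE][EF][E][FE][EF][E][FE][[F]EE][EF][E][FE][EF][E][FE]


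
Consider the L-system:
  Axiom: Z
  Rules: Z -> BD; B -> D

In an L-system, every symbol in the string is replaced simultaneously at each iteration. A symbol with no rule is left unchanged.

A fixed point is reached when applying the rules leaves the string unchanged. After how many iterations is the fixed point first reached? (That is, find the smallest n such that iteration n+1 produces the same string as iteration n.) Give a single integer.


Step 0: Z
Step 1: BD
Step 2: DD
Step 3: DD  (unchanged — fixed point at step 2)

Answer: 2


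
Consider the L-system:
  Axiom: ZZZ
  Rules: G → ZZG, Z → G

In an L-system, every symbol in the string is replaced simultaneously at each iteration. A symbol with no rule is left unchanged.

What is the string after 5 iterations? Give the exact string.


Step 0: ZZZ
Step 1: GGG
Step 2: ZZGZZGZZG
Step 3: GGZZGGGZZGGGZZG
Step 4: ZZGZZGGGZZGZZGZZGGGZZGZZGZZGGGZZG
Step 5: GGZZGGGZZGZZGZZGGGZZGGGZZGGGZZGZZGZZGGGZZGGGZZGGGZZGZZGZZGGGZZG

Answer: GGZZGGGZZGZZGZZGGGZZGGGZZGGGZZGZZGZZGGGZZGGGZZGGGZZGZZGZZGGGZZG


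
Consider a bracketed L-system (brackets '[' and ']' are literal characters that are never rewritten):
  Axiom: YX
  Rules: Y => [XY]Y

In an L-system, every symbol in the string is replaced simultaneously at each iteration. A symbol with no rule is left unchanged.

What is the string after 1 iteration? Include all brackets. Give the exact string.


Step 0: YX
Step 1: [XY]YX

Answer: [XY]YX


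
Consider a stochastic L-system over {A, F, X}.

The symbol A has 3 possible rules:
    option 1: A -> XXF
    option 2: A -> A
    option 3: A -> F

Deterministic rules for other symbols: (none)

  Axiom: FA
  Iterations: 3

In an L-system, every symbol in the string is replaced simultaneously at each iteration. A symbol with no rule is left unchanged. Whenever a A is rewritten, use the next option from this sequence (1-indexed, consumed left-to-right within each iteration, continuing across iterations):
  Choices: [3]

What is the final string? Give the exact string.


Step 0: FA
Step 1: FF  (used choices [3])
Step 2: FF  (used choices [])
Step 3: FF  (used choices [])

Answer: FF


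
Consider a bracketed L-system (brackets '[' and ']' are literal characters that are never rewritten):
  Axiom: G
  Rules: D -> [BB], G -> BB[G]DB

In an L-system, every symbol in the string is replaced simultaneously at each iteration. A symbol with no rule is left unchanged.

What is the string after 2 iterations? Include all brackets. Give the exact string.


Step 0: G
Step 1: BB[G]DB
Step 2: BB[BB[G]DB][BB]B

Answer: BB[BB[G]DB][BB]B


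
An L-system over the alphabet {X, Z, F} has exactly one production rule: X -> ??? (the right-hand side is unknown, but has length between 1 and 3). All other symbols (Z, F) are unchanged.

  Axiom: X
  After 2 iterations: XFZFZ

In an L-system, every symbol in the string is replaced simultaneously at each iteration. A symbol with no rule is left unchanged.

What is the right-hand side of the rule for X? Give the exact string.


Trying X -> XFZ:
  Step 0: X
  Step 1: XFZ
  Step 2: XFZFZ
Matches the given result.

Answer: XFZ


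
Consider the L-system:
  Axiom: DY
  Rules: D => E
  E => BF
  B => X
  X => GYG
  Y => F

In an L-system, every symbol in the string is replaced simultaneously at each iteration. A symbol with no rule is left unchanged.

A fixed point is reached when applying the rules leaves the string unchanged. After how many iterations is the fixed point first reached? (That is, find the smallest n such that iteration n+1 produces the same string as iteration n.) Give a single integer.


Step 0: DY
Step 1: EF
Step 2: BFF
Step 3: XFF
Step 4: GYGFF
Step 5: GFGFF
Step 6: GFGFF  (unchanged — fixed point at step 5)

Answer: 5


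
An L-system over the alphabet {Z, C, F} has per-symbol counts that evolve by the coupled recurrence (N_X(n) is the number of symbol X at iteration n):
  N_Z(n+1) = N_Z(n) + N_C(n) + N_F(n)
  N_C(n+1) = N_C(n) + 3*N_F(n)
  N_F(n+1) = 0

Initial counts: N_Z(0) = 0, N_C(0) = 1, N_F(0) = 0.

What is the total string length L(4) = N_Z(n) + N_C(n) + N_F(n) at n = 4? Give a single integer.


Answer: 5

Derivation:
Step 0: N_Z=0, N_C=1, N_F=0, L=1
Step 1: N_Z=1, N_C=1, N_F=0, L=2
Step 2: N_Z=2, N_C=1, N_F=0, L=3
Step 3: N_Z=3, N_C=1, N_F=0, L=4
Step 4: N_Z=4, N_C=1, N_F=0, L=5
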